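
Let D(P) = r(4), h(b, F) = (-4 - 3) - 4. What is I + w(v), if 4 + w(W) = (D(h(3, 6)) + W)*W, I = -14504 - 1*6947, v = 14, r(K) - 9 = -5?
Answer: -21203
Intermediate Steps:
r(K) = 4 (r(K) = 9 - 5 = 4)
h(b, F) = -11 (h(b, F) = -7 - 4 = -11)
D(P) = 4
I = -21451 (I = -14504 - 6947 = -21451)
w(W) = -4 + W*(4 + W) (w(W) = -4 + (4 + W)*W = -4 + W*(4 + W))
I + w(v) = -21451 + (-4 + 14² + 4*14) = -21451 + (-4 + 196 + 56) = -21451 + 248 = -21203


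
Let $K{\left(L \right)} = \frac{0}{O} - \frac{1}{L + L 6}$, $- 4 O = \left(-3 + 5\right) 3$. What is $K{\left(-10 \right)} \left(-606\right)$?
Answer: $- \frac{303}{35} \approx -8.6571$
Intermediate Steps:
$O = - \frac{3}{2}$ ($O = - \frac{\left(-3 + 5\right) 3}{4} = - \frac{2 \cdot 3}{4} = \left(- \frac{1}{4}\right) 6 = - \frac{3}{2} \approx -1.5$)
$K{\left(L \right)} = - \frac{1}{7 L}$ ($K{\left(L \right)} = \frac{0}{- \frac{3}{2}} - \frac{1}{L + L 6} = 0 \left(- \frac{2}{3}\right) - \frac{1}{L + 6 L} = 0 - \frac{1}{7 L} = - \frac{1}{7 L}$)
$K{\left(-10 \right)} \left(-606\right) = - \frac{1}{7 \left(-10\right)} \left(-606\right) = \left(- \frac{1}{7}\right) \left(- \frac{1}{10}\right) \left(-606\right) = \frac{1}{70} \left(-606\right) = - \frac{303}{35}$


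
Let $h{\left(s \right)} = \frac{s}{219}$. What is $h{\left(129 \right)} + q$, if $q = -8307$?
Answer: $- \frac{606368}{73} \approx -8306.4$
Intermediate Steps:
$h{\left(s \right)} = \frac{s}{219}$ ($h{\left(s \right)} = s \frac{1}{219} = \frac{s}{219}$)
$h{\left(129 \right)} + q = \frac{1}{219} \cdot 129 - 8307 = \frac{43}{73} - 8307 = - \frac{606368}{73}$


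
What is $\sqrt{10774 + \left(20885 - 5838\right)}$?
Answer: $3 \sqrt{2869} \approx 160.69$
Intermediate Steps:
$\sqrt{10774 + \left(20885 - 5838\right)} = \sqrt{10774 + 15047} = \sqrt{25821} = 3 \sqrt{2869}$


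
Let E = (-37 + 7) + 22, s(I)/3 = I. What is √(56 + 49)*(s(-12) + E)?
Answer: -44*√105 ≈ -450.87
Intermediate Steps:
s(I) = 3*I
E = -8 (E = -30 + 22 = -8)
√(56 + 49)*(s(-12) + E) = √(56 + 49)*(3*(-12) - 8) = √105*(-36 - 8) = √105*(-44) = -44*√105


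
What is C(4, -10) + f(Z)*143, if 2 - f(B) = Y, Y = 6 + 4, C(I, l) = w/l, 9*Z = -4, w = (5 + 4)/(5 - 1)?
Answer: -45769/40 ≈ -1144.2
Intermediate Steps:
w = 9/4 ≈ 2.2500
Z = -4/9 (Z = (1/9)*(-4) = -4/9 ≈ -0.44444)
C(I, l) = 9/(4*l)
Y = 10
f(B) = -8 (f(B) = 2 - 1*10 = 2 - 10 = -8)
C(4, -10) + f(Z)*143 = (9/4)/(-10) - 8*143 = (9/4)*(-1/10) - 1144 = -9/40 - 1144 = -45769/40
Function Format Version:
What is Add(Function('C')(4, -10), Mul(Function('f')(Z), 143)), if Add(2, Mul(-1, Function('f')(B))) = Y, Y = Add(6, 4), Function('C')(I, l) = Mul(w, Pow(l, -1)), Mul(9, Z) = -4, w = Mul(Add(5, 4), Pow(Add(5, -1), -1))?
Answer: Rational(-45769, 40) ≈ -1144.2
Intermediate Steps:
w = Rational(9, 4) (w = Mul(9, Pow(4, -1)) = Mul(9, Rational(1, 4)) = Rational(9, 4) ≈ 2.2500)
Z = Rational(-4, 9) (Z = Mul(Rational(1, 9), -4) = Rational(-4, 9) ≈ -0.44444)
Function('C')(I, l) = Mul(Rational(9, 4), Pow(l, -1))
Y = 10
Function('f')(B) = -8 (Function('f')(B) = Add(2, Mul(-1, 10)) = Add(2, -10) = -8)
Add(Function('C')(4, -10), Mul(Function('f')(Z), 143)) = Add(Mul(Rational(9, 4), Pow(-10, -1)), Mul(-8, 143)) = Add(Mul(Rational(9, 4), Rational(-1, 10)), -1144) = Add(Rational(-9, 40), -1144) = Rational(-45769, 40)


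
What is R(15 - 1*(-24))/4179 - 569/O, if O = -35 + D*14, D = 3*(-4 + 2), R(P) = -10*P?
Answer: 111021/23681 ≈ 4.6882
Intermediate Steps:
D = -6 (D = 3*(-2) = -6)
O = -119 (O = -35 - 6*14 = -35 - 84 = -119)
R(15 - 1*(-24))/4179 - 569/O = -10*(15 - 1*(-24))/4179 - 569/(-119) = -10*(15 + 24)*(1/4179) - 569*(-1/119) = -10*39*(1/4179) + 569/119 = -390*1/4179 + 569/119 = -130/1393 + 569/119 = 111021/23681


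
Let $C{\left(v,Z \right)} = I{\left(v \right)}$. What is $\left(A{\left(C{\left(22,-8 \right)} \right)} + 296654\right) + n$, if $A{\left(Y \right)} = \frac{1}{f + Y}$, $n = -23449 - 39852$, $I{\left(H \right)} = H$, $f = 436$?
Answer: $\frac{106875675}{458} \approx 2.3335 \cdot 10^{5}$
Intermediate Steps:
$C{\left(v,Z \right)} = v$
$n = -63301$ ($n = -23449 - 39852 = -63301$)
$A{\left(Y \right)} = \frac{1}{436 + Y}$
$\left(A{\left(C{\left(22,-8 \right)} \right)} + 296654\right) + n = \left(\frac{1}{436 + 22} + 296654\right) - 63301 = \left(\frac{1}{458} + 296654\right) - 63301 = \frac{135867533}{458} - 63301 = \frac{106875675}{458}$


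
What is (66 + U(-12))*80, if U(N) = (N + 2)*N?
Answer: 14880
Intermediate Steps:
U(N) = N*(2 + N) (U(N) = (2 + N)*N = N*(2 + N))
(66 + U(-12))*80 = (66 - 12*(2 - 12))*80 = (66 - 12*(-10))*80 = (66 + 120)*80 = 186*80 = 14880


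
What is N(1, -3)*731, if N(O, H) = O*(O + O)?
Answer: 1462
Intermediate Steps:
N(O, H) = 2*O**2 (N(O, H) = O*(2*O) = 2*O**2)
N(1, -3)*731 = (2*1**2)*731 = (2*1)*731 = 2*731 = 1462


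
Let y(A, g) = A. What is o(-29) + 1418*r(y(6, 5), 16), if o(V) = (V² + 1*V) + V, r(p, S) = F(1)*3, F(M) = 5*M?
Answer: 22053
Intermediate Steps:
r(p, S) = 15 (r(p, S) = (5*1)*3 = 5*3 = 15)
o(V) = V² + 2*V (o(V) = (V² + V) + V = (V + V²) + V = V² + 2*V)
o(-29) + 1418*r(y(6, 5), 16) = -29*(2 - 29) + 1418*15 = -29*(-27) + 21270 = 783 + 21270 = 22053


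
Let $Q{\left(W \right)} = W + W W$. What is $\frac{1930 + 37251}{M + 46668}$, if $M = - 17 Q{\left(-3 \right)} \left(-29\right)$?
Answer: $\frac{39181}{49626} \approx 0.78953$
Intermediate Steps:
$Q{\left(W \right)} = W + W^{2}$
$M = 2958$ ($M = - 17 \left(- 3 \left(1 - 3\right)\right) \left(-29\right) = - 17 \left(\left(-3\right) \left(-2\right)\right) \left(-29\right) = \left(-17\right) 6 \left(-29\right) = \left(-102\right) \left(-29\right) = 2958$)
$\frac{1930 + 37251}{M + 46668} = \frac{1930 + 37251}{2958 + 46668} = \frac{39181}{49626}$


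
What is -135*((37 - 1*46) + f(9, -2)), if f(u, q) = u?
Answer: 0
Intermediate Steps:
-135*((37 - 1*46) + f(9, -2)) = -135*((37 - 1*46) + 9) = -135*((37 - 46) + 9) = -135*(-9 + 9) = -135*0 = 0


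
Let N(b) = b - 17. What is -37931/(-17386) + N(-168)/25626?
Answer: 242200849/111383409 ≈ 2.1745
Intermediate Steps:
N(b) = -17 + b
-37931/(-17386) + N(-168)/25626 = -37931/(-17386) + (-17 - 168)/25626 = -37931*(-1/17386) - 185*1/25626 = 37931/17386 - 185/25626 = 242200849/111383409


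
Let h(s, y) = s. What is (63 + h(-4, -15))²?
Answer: 3481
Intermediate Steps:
(63 + h(-4, -15))² = (63 - 4)² = 59² = 3481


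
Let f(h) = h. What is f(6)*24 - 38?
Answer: 106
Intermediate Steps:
f(6)*24 - 38 = 6*24 - 38 = 144 - 38 = 106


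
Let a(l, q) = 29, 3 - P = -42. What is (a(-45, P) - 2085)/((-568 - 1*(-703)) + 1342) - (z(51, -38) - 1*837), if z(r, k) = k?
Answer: 1290319/1477 ≈ 873.61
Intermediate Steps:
P = 45 (P = 3 - 1*(-42) = 3 + 42 = 45)
(a(-45, P) - 2085)/((-568 - 1*(-703)) + 1342) - (z(51, -38) - 1*837) = (29 - 2085)/((-568 - 1*(-703)) + 1342) - (-38 - 1*837) = -2056/((-568 + 703) + 1342) - (-38 - 837) = -2056/(135 + 1342) - 1*(-875) = -2056/1477 + 875 = 1290319/1477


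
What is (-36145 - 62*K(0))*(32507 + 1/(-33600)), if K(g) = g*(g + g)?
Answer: -7895768253571/6720 ≈ -1.1750e+9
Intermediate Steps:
K(g) = 2*g² (K(g) = g*(2*g) = 2*g²)
(-36145 - 62*K(0))*(32507 + 1/(-33600)) = (-36145 - 124*0²)*(32507 + 1/(-33600)) = (-36145 - 124*0)*(32507 - 1/33600) = (-36145 - 62*0)*(1092235199/33600) = (-36145 + 0)*(1092235199/33600) = -36145*1092235199/33600 = -7895768253571/6720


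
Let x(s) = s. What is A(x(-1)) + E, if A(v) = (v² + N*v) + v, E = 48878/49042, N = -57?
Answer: 1422136/24521 ≈ 57.997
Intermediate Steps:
E = 24439/24521 (E = 48878*(1/49042) = 24439/24521 ≈ 0.99666)
A(v) = v² - 56*v (A(v) = (v² - 57*v) + v = v² - 56*v)
A(x(-1)) + E = -(-56 - 1) + 24439/24521 = -1*(-57) + 24439/24521 = 57 + 24439/24521 = 1422136/24521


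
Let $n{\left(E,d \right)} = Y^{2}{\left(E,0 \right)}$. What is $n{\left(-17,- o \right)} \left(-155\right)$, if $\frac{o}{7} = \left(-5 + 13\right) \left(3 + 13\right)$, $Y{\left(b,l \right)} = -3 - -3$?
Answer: $0$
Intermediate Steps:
$Y{\left(b,l \right)} = 0$ ($Y{\left(b,l \right)} = -3 + 3 = 0$)
$o = 896$ ($o = 7 \left(-5 + 13\right) \left(3 + 13\right) = 7 \cdot 8 \cdot 16 = 7 \cdot 128 = 896$)
$n{\left(E,d \right)} = 0$ ($n{\left(E,d \right)} = 0^{2} = 0$)
$n{\left(-17,- o \right)} \left(-155\right) = 0 \left(-155\right) = 0$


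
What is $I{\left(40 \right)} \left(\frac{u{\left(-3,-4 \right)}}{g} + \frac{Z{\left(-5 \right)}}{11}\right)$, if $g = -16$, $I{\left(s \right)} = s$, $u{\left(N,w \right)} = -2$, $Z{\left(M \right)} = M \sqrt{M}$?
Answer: $5 - \frac{200 i \sqrt{5}}{11} \approx 5.0 - 40.656 i$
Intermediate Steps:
$Z{\left(M \right)} = M^{\frac{3}{2}}$
$I{\left(40 \right)} \left(\frac{u{\left(-3,-4 \right)}}{g} + \frac{Z{\left(-5 \right)}}{11}\right) = 40 \left(- \frac{2}{-16} + \frac{\left(-5\right)^{\frac{3}{2}}}{11}\right) = 40 \left(\left(-2\right) \left(- \frac{1}{16}\right) + - 5 i \sqrt{5} \cdot \frac{1}{11}\right) = 40 \left(\frac{1}{8} - \frac{5 i \sqrt{5}}{11}\right) = 5 - \frac{200 i \sqrt{5}}{11}$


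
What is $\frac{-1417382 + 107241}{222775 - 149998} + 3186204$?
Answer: $\frac{231881058367}{72777} \approx 3.1862 \cdot 10^{6}$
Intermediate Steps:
$\frac{-1417382 + 107241}{222775 - 149998} + 3186204 = - \frac{1310141}{72777} + 3186204 = \frac{231881058367}{72777}$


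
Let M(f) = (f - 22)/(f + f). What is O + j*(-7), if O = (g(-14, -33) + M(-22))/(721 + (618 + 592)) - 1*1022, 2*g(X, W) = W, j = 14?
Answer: -4325471/3862 ≈ -1120.0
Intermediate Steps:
g(X, W) = W/2
M(f) = (-22 + f)/(2*f) (M(f) = (-22 + f)/((2*f)) = (-22 + f)*(1/(2*f)) = (-22 + f)/(2*f))
O = -3946995/3862 (O = ((½)*(-33) + (½)*(-22 - 22)/(-22))/(721 + (618 + 592)) - 1*1022 = (-33/2 + (½)*(-1/22)*(-44))/(721 + 1210) - 1022 = (-33/2 + 1)/1931 - 1022 = -31/2*1/1931 - 1022 = -31/3862 - 1022 = -3946995/3862 ≈ -1022.0)
O + j*(-7) = -3946995/3862 + 14*(-7) = -3946995/3862 - 98 = -4325471/3862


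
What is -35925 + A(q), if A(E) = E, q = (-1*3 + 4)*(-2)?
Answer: -35927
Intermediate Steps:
q = -2 (q = (-3 + 4)*(-2) = 1*(-2) = -2)
-35925 + A(q) = -35925 - 2 = -35927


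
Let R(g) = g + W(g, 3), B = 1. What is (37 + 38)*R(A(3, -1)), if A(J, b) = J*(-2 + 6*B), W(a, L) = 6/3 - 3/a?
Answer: 4125/4 ≈ 1031.3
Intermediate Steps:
W(a, L) = 2 - 3/a (W(a, L) = 6*(⅓) - 3/a = 2 - 3/a)
A(J, b) = 4*J (A(J, b) = J*(-2 + 6*1) = J*(-2 + 6) = J*4 = 4*J)
R(g) = 2 + g - 3/g (R(g) = g + (2 - 3/g) = 2 + g - 3/g)
(37 + 38)*R(A(3, -1)) = (37 + 38)*(2 + 4*3 - 3/(4*3)) = 75*(2 + 12 - 3/12) = 75*(2 + 12 - 3*1/12) = 75*(2 + 12 - ¼) = 75*(55/4) = 4125/4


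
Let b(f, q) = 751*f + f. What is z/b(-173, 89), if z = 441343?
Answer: -441343/130096 ≈ -3.3924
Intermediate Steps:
b(f, q) = 752*f
z/b(-173, 89) = 441343/((752*(-173))) = 441343/(-130096) = 441343*(-1/130096) = -441343/130096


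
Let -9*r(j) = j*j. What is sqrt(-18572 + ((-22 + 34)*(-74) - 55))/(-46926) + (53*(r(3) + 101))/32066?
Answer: 2650/16033 - I*sqrt(19515)/46926 ≈ 0.16528 - 0.0029769*I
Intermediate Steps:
r(j) = -j**2/9 (r(j) = -j*j/9 = -j**2/9)
sqrt(-18572 + ((-22 + 34)*(-74) - 55))/(-46926) + (53*(r(3) + 101))/32066 = sqrt(-18572 + ((-22 + 34)*(-74) - 55))/(-46926) + (53*(-1/9*3**2 + 101))/32066 = sqrt(-18572 + (12*(-74) - 55))*(-1/46926) + (53*(-1/9*9 + 101))*(1/32066) = sqrt(-18572 + (-888 - 55))*(-1/46926) + (53*(-1 + 101))*(1/32066) = sqrt(-18572 - 943)*(-1/46926) + (53*100)*(1/32066) = sqrt(-19515)*(-1/46926) + 5300*(1/32066) = (I*sqrt(19515))*(-1/46926) + 2650/16033 = -I*sqrt(19515)/46926 + 2650/16033 = 2650/16033 - I*sqrt(19515)/46926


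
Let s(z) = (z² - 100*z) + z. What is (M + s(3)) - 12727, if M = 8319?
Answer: -4696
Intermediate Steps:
s(z) = z² - 99*z
(M + s(3)) - 12727 = (8319 + 3*(-99 + 3)) - 12727 = (8319 + 3*(-96)) - 12727 = (8319 - 288) - 12727 = 8031 - 12727 = -4696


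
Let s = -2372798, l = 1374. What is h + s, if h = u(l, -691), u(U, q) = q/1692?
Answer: -4014774907/1692 ≈ -2.3728e+6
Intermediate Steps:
u(U, q) = q/1692 (u(U, q) = q*(1/1692) = q/1692)
h = -691/1692 (h = (1/1692)*(-691) = -691/1692 ≈ -0.40839)
h + s = -691/1692 - 2372798 = -4014774907/1692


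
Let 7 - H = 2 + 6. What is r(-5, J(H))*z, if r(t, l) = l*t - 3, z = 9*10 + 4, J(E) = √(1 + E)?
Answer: -282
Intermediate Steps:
H = -1 (H = 7 - (2 + 6) = 7 - 1*8 = 7 - 8 = -1)
z = 94 (z = 90 + 4 = 94)
r(t, l) = -3 + l*t
r(-5, J(H))*z = (-3 + √(1 - 1)*(-5))*94 = (-3 + √0*(-5))*94 = (-3 + 0*(-5))*94 = (-3 + 0)*94 = -3*94 = -282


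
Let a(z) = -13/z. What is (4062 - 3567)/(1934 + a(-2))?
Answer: 990/3881 ≈ 0.25509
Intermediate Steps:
(4062 - 3567)/(1934 + a(-2)) = (4062 - 3567)/(1934 - 13/(-2)) = 495/(1934 - 13*(-½)) = 495/(1934 + 13/2) = 495/(3881/2) = 495*(2/3881) = 990/3881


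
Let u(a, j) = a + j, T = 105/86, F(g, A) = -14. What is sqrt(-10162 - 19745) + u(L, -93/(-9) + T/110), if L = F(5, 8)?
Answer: -20749/5676 + 3*I*sqrt(3323) ≈ -3.6556 + 172.94*I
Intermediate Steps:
T = 105/86 (T = 105*(1/86) = 105/86 ≈ 1.2209)
L = -14
sqrt(-10162 - 19745) + u(L, -93/(-9) + T/110) = sqrt(-10162 - 19745) + (-14 + (-93/(-9) + (105/86)/110)) = sqrt(-29907) + (-14 + (-93*(-1/9) + (105/86)*(1/110))) = 3*I*sqrt(3323) + (-14 + (31/3 + 21/1892)) = 3*I*sqrt(3323) + (-14 + 58715/5676) = 3*I*sqrt(3323) - 20749/5676 = -20749/5676 + 3*I*sqrt(3323)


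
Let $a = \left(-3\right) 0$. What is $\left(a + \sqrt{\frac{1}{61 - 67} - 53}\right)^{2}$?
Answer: $- \frac{319}{6} \approx -53.167$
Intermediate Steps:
$a = 0$
$\left(a + \sqrt{\frac{1}{61 - 67} - 53}\right)^{2} = \left(0 + \sqrt{\frac{1}{61 - 67} - 53}\right)^{2} = \left(0 + \sqrt{\frac{1}{-6} - 53}\right)^{2} = \left(0 + \sqrt{- \frac{1}{6} - 53}\right)^{2} = \left(0 + \sqrt{- \frac{319}{6}}\right)^{2} = \left(0 + \frac{i \sqrt{1914}}{6}\right)^{2} = \left(\frac{i \sqrt{1914}}{6}\right)^{2} = - \frac{319}{6}$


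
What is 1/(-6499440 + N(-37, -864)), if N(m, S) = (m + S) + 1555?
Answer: -1/6498786 ≈ -1.5387e-7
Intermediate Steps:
N(m, S) = 1555 + S + m (N(m, S) = (S + m) + 1555 = 1555 + S + m)
1/(-6499440 + N(-37, -864)) = 1/(-6499440 + (1555 - 864 - 37)) = 1/(-6499440 + 654) = 1/(-6498786) = -1/6498786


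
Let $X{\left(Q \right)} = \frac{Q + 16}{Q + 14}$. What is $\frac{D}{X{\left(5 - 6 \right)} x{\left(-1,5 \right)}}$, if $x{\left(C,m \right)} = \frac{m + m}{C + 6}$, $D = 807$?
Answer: $\frac{3497}{10} \approx 349.7$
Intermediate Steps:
$x{\left(C,m \right)} = \frac{2 m}{6 + C}$
$X{\left(Q \right)} = \frac{16 + Q}{14 + Q}$
$\frac{D}{X{\left(5 - 6 \right)} x{\left(-1,5 \right)}} = \frac{807}{\frac{16 + \left(5 - 6\right)}{14 + \left(5 - 6\right)} 2 \cdot 5 \frac{1}{6 - 1}} = \frac{807}{\frac{16 + \left(5 - 6\right)}{14 + \left(5 - 6\right)} 2 \cdot 5 \cdot \frac{1}{5}} = \frac{807}{\frac{16 - 1}{14 - 1} \cdot 2 \cdot 5 \cdot \frac{1}{5}} = \frac{807}{\frac{1}{13} \cdot 15 \cdot 2} = \frac{807}{\frac{15}{13} \cdot 2} = \frac{807}{\frac{30}{13}} = 807 \cdot \frac{13}{30} = \frac{3497}{10}$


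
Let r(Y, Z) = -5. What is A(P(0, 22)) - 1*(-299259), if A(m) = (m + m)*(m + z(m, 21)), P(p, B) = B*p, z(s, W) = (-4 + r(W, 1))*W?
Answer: 299259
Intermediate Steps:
z(s, W) = -9*W (z(s, W) = (-4 - 5)*W = -9*W)
A(m) = 2*m*(-189 + m) (A(m) = (m + m)*(m - 9*21) = (2*m)*(m - 189) = (2*m)*(-189 + m) = 2*m*(-189 + m))
A(P(0, 22)) - 1*(-299259) = 2*(22*0)*(-189 + 22*0) - 1*(-299259) = 2*0*(-189 + 0) + 299259 = 2*0*(-189) + 299259 = 0 + 299259 = 299259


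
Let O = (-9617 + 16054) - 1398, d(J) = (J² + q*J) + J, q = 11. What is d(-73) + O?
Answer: 9492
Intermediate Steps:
d(J) = J² + 12*J (d(J) = (J² + 11*J) + J = J² + 12*J)
O = 5039 (O = 6437 - 1398 = 5039)
d(-73) + O = -73*(12 - 73) + 5039 = -73*(-61) + 5039 = 4453 + 5039 = 9492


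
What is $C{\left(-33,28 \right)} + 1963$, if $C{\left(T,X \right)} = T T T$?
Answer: $-33974$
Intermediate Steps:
$C{\left(T,X \right)} = T^{3}$ ($C{\left(T,X \right)} = T^{2} T = T^{3}$)
$C{\left(-33,28 \right)} + 1963 = \left(-33\right)^{3} + 1963 = -35937 + 1963 = -33974$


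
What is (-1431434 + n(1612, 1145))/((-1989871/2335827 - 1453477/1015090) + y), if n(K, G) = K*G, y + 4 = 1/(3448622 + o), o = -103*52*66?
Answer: -29235561583970761239645/443414498299012171 ≈ -65933.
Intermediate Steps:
o = -353496 (o = -5356*66 = -353496)
y = -12380503/3095126 (y = -4 + 1/(3448622 - 353496) = -4 + 1/3095126 = -12380503/3095126 ≈ -4.0000)
n(K, G) = G*K
(-1431434 + n(1612, 1145))/((-1989871/2335827 - 1453477/1015090) + y) = (-1431434 + 1145*1612)/((-1989871/2335827 - 1453477/1015090) - 12380503/3095126) = (-1431434 + 1845740)/((-1989871*1/2335827 - 1453477*1/1015090) - 12380503/3095126) = 414306/((-153067/179679 - 1453477/1015090) - 12380503/3095126) = 414306/(-416536074913/182390356110 - 12380503/3095126) = 414306/(-886828996598024342/141130283336329965) = 414306*(-141130283336329965/886828996598024342) = -29235561583970761239645/443414498299012171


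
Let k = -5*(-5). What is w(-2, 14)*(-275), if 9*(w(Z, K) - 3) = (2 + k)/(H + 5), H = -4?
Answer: -1650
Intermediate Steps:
k = 25
w(Z, K) = 6 (w(Z, K) = 3 + ((2 + 25)/(-4 + 5))/9 = 3 + (27/1)/9 = 3 + (1*27)/9 = 3 + (⅑)*27 = 3 + 3 = 6)
w(-2, 14)*(-275) = 6*(-275) = -1650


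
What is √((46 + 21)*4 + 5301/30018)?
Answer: 5*√1073994010/10006 ≈ 16.376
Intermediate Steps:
√((46 + 21)*4 + 5301/30018) = √(67*4 + 5301*(1/30018)) = √(268 + 1767/10006) = √(2683375/10006) = 5*√1073994010/10006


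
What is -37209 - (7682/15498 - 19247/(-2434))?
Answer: -701959898791/18861066 ≈ -37217.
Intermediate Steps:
-37209 - (7682/15498 - 19247/(-2434)) = -37209 - (7682*(1/15498) - 19247*(-1/2434)) = -37209 - (3841/7749 + 19247/2434) = -37209 - 1*158493997/18861066 = -37209 - 158493997/18861066 = -701959898791/18861066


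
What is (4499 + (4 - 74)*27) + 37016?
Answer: 39625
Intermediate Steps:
(4499 + (4 - 74)*27) + 37016 = (4499 - 70*27) + 37016 = (4499 - 1890) + 37016 = 2609 + 37016 = 39625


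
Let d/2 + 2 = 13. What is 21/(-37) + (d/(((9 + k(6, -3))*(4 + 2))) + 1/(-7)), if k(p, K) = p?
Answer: -5431/11655 ≈ -0.46598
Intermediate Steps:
d = 22 (d = -4 + 2*13 = -4 + 26 = 22)
21/(-37) + (d/(((9 + k(6, -3))*(4 + 2))) + 1/(-7)) = 21/(-37) + (22/(((9 + 6)*(4 + 2))) + 1/(-7)) = 21*(-1/37) + (22/((15*6)) + 1*(-⅐)) = -21/37 + (22/90 - ⅐) = -21/37 + (22*(1/90) - ⅐) = -21/37 + (11/45 - ⅐) = -21/37 + 32/315 = -5431/11655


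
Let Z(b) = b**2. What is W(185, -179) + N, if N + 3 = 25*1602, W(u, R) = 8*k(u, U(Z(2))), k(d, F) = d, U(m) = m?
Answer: 41527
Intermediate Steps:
W(u, R) = 8*u
N = 40047 (N = -3 + 25*1602 = -3 + 40050 = 40047)
W(185, -179) + N = 8*185 + 40047 = 1480 + 40047 = 41527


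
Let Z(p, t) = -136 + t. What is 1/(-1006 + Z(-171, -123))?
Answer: -1/1265 ≈ -0.00079051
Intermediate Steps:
1/(-1006 + Z(-171, -123)) = 1/(-1006 + (-136 - 123)) = 1/(-1006 - 259) = 1/(-1265) = -1/1265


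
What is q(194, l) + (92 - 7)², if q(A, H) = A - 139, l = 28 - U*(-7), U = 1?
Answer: 7280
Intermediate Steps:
l = 35 (l = 28 - (-7) = 28 - 1*(-7) = 28 + 7 = 35)
q(A, H) = -139 + A
q(194, l) + (92 - 7)² = (-139 + 194) + (92 - 7)² = 55 + 85² = 55 + 7225 = 7280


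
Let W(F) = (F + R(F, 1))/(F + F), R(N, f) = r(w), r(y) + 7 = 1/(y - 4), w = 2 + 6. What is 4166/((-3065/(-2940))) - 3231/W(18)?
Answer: -19441608/3065 ≈ -6343.1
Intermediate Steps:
w = 8
r(y) = -7 + 1/(-4 + y) (r(y) = -7 + 1/(y - 4) = -7 + 1/(-4 + y))
R(N, f) = -27/4 (R(N, f) = (29 - 7*8)/(-4 + 8) = (29 - 56)/4 = (¼)*(-27) = -27/4)
W(F) = (-27/4 + F)/(2*F) (W(F) = (F - 27/4)/(F + F) = (-27/4 + F)/((2*F)) = (-27/4 + F)*(1/(2*F)) = (-27/4 + F)/(2*F))
4166/((-3065/(-2940))) - 3231/W(18) = 4166/((-3065/(-2940))) - 3231*144/(-27 + 4*18) = 4166/((-3065*(-1/2940))) - 3231*144/(-27 + 72) = 4166/(613/588) - 3231/((⅛)*(1/18)*45) = 4166*(588/613) - 3231/5/16 = 2449608/613 - 3231*16/5 = 2449608/613 - 51696/5 = -19441608/3065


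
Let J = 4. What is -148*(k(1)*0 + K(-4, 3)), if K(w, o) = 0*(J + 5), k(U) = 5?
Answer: 0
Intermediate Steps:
K(w, o) = 0 (K(w, o) = 0*(4 + 5) = 0*9 = 0)
-148*(k(1)*0 + K(-4, 3)) = -148*(5*0 + 0) = -148*(0 + 0) = -148*0 = 0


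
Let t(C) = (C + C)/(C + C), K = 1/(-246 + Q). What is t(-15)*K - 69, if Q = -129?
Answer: -25876/375 ≈ -69.003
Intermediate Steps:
K = -1/375 (K = 1/(-246 - 129) = 1/(-375) = -1/375 ≈ -0.0026667)
t(C) = 1 (t(C) = (2*C)/((2*C)) = (2*C)*(1/(2*C)) = 1)
t(-15)*K - 69 = 1*(-1/375) - 69 = -1/375 - 69 = -25876/375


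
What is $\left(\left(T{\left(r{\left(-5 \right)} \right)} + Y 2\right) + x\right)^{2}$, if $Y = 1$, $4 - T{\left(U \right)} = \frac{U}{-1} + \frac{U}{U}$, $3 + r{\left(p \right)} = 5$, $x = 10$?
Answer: $289$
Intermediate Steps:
$r{\left(p \right)} = 2$ ($r{\left(p \right)} = -3 + 5 = 2$)
$T{\left(U \right)} = 3 + U$ ($T{\left(U \right)} = 4 - \left(\frac{U}{-1} + \frac{U}{U}\right) = 4 - \left(U \left(-1\right) + 1\right) = 4 - \left(- U + 1\right) = 4 - \left(1 - U\right) = 4 + \left(-1 + U\right) = 3 + U$)
$\left(\left(T{\left(r{\left(-5 \right)} \right)} + Y 2\right) + x\right)^{2} = \left(\left(\left(3 + 2\right) + 1 \cdot 2\right) + 10\right)^{2} = \left(\left(5 + 2\right) + 10\right)^{2} = \left(7 + 10\right)^{2} = 17^{2} = 289$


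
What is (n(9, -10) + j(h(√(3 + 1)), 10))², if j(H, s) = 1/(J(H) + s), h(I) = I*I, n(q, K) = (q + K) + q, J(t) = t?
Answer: 12769/196 ≈ 65.148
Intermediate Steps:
n(q, K) = K + 2*q (n(q, K) = (K + q) + q = K + 2*q)
h(I) = I²
j(H, s) = 1/(H + s)
(n(9, -10) + j(h(√(3 + 1)), 10))² = ((-10 + 2*9) + 1/((√(3 + 1))² + 10))² = ((-10 + 18) + 1/((√4)² + 10))² = (8 + 1/(2² + 10))² = (8 + 1/(4 + 10))² = (8 + 1/14)² = (113/14)² = 12769/196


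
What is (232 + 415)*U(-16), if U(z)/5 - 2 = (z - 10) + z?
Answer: -129400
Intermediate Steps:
U(z) = -40 + 10*z (U(z) = 10 + 5*((z - 10) + z) = 10 + 5*((-10 + z) + z) = 10 + 5*(-10 + 2*z) = 10 + (-50 + 10*z) = -40 + 10*z)
(232 + 415)*U(-16) = (232 + 415)*(-40 + 10*(-16)) = 647*(-40 - 160) = 647*(-200) = -129400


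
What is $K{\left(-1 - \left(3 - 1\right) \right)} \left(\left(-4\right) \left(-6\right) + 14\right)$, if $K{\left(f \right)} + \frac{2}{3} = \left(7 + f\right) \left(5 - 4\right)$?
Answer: $\frac{380}{3} \approx 126.67$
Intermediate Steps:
$K{\left(f \right)} = \frac{19}{3} + f$ ($K{\left(f \right)} = - \frac{2}{3} + \left(7 + f\right) \left(5 - 4\right) = - \frac{2}{3} + \left(7 + f\right) 1 = - \frac{2}{3} + \left(7 + f\right) = \frac{19}{3} + f$)
$K{\left(-1 - \left(3 - 1\right) \right)} \left(\left(-4\right) \left(-6\right) + 14\right) = \left(\frac{19}{3} - \left(4 - 1\right)\right) \left(\left(-4\right) \left(-6\right) + 14\right) = \left(\frac{19}{3} - 3\right) \left(24 + 14\right) = \left(\frac{19}{3} - 3\right) 38 = \frac{10}{3} \cdot 38 = \frac{380}{3}$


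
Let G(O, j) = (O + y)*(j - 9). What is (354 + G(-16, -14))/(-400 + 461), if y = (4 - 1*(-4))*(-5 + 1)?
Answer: 1458/61 ≈ 23.902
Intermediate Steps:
y = -32 (y = (4 + 4)*(-4) = 8*(-4) = -32)
G(O, j) = (-32 + O)*(-9 + j) (G(O, j) = (O - 32)*(j - 9) = (-32 + O)*(-9 + j))
(354 + G(-16, -14))/(-400 + 461) = (354 + (288 - 32*(-14) - 9*(-16) - 16*(-14)))/(-400 + 461) = (354 + (288 + 448 + 144 + 224))/61 = (354 + 1104)*(1/61) = 1458*(1/61) = 1458/61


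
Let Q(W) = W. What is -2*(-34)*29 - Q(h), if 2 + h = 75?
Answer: 1899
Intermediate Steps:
h = 73 (h = -2 + 75 = 73)
-2*(-34)*29 - Q(h) = -2*(-34)*29 - 1*73 = 68*29 - 73 = 1972 - 73 = 1899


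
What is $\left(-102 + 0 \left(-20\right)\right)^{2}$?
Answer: $10404$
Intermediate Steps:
$\left(-102 + 0 \left(-20\right)\right)^{2} = \left(-102 + 0\right)^{2} = \left(-102\right)^{2} = 10404$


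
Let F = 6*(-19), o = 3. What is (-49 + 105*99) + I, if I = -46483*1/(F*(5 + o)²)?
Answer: 75530899/7296 ≈ 10352.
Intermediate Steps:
F = -114
I = 46483/7296 (I = -46483*(-1/(114*(5 + 3)²)) = -46483/(8²*(-114)) = -46483/(64*(-114)) = -46483/(-7296) = -46483*(-1/7296) = 46483/7296 ≈ 6.3710)
(-49 + 105*99) + I = (-49 + 105*99) + 46483/7296 = (-49 + 10395) + 46483/7296 = 10346 + 46483/7296 = 75530899/7296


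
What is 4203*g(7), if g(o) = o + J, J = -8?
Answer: -4203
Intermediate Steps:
g(o) = -8 + o (g(o) = o - 8 = -8 + o)
4203*g(7) = 4203*(-8 + 7) = 4203*(-1) = -4203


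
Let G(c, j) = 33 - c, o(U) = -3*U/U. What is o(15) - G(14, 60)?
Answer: -22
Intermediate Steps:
o(U) = -3 (o(U) = -3*1 = -3)
o(15) - G(14, 60) = -3 - (33 - 1*14) = -3 - (33 - 14) = -3 - 1*19 = -3 - 19 = -22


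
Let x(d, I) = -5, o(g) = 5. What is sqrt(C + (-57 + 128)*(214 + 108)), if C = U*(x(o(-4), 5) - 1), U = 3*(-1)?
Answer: 4*sqrt(1430) ≈ 151.26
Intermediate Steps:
U = -3
C = 18 (C = -3*(-5 - 1) = -3*(-6) = 18)
sqrt(C + (-57 + 128)*(214 + 108)) = sqrt(18 + (-57 + 128)*(214 + 108)) = sqrt(18 + 71*322) = sqrt(18 + 22862) = sqrt(22880) = 4*sqrt(1430)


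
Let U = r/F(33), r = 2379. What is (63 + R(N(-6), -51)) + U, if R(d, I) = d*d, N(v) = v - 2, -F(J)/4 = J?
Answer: 4795/44 ≈ 108.98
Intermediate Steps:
F(J) = -4*J
N(v) = -2 + v
R(d, I) = d²
U = -793/44 (U = 2379/((-4*33)) = 2379/(-132) = 2379*(-1/132) = -793/44 ≈ -18.023)
(63 + R(N(-6), -51)) + U = (63 + (-2 - 6)²) - 793/44 = (63 + (-8)²) - 793/44 = (63 + 64) - 793/44 = 127 - 793/44 = 4795/44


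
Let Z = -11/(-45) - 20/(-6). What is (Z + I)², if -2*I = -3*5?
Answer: 994009/8100 ≈ 122.72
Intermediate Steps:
Z = 161/45 (Z = -11*(-1/45) - 20*(-⅙) = 11/45 + 10/3 = 161/45 ≈ 3.5778)
I = 15/2 (I = -(-3)*5/2 = -½*(-15) = 15/2 ≈ 7.5000)
(Z + I)² = (161/45 + 15/2)² = (997/90)² = 994009/8100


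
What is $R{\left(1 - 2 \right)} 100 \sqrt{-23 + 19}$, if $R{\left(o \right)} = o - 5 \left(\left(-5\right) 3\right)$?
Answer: $14800 i \approx 14800.0 i$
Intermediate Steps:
$R{\left(o \right)} = 75 + o$ ($R{\left(o \right)} = o - -75 = o + 75 = 75 + o$)
$R{\left(1 - 2 \right)} 100 \sqrt{-23 + 19} = \left(75 + \left(1 - 2\right)\right) 100 \sqrt{-23 + 19} = \left(75 - 1\right) 100 \sqrt{-4} = 74 \cdot 100 \cdot 2 i = 7400 \cdot 2 i = 14800 i$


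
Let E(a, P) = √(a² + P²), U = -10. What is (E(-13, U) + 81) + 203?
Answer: 284 + √269 ≈ 300.40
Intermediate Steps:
E(a, P) = √(P² + a²)
(E(-13, U) + 81) + 203 = (√((-10)² + (-13)²) + 81) + 203 = (√(100 + 169) + 81) + 203 = (√269 + 81) + 203 = (81 + √269) + 203 = 284 + √269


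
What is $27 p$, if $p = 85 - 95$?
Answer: $-270$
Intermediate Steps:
$p = -10$
$27 p = 27 \left(-10\right) = -270$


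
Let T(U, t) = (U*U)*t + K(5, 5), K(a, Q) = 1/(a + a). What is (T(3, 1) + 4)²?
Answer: 17161/100 ≈ 171.61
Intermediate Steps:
K(a, Q) = 1/(2*a)
T(U, t) = ⅒ + t*U² (T(U, t) = (U*U)*t + (½)/5 = U²*t + (½)*(⅕) = t*U² + ⅒ = ⅒ + t*U²)
(T(3, 1) + 4)² = ((⅒ + 1*3²) + 4)² = ((⅒ + 1*9) + 4)² = ((⅒ + 9) + 4)² = (91/10 + 4)² = (131/10)² = 17161/100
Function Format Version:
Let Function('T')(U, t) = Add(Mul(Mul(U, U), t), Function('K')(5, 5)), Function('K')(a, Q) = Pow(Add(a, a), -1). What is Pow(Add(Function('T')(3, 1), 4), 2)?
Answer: Rational(17161, 100) ≈ 171.61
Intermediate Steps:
Function('K')(a, Q) = Mul(Rational(1, 2), Pow(a, -1)) (Function('K')(a, Q) = Pow(Mul(2, a), -1) = Mul(Rational(1, 2), Pow(a, -1)))
Function('T')(U, t) = Add(Rational(1, 10), Mul(t, Pow(U, 2))) (Function('T')(U, t) = Add(Mul(Mul(U, U), t), Mul(Rational(1, 2), Pow(5, -1))) = Add(Mul(Pow(U, 2), t), Mul(Rational(1, 2), Rational(1, 5))) = Add(Mul(t, Pow(U, 2)), Rational(1, 10)) = Add(Rational(1, 10), Mul(t, Pow(U, 2))))
Pow(Add(Function('T')(3, 1), 4), 2) = Pow(Add(Add(Rational(1, 10), Mul(1, Pow(3, 2))), 4), 2) = Pow(Add(Add(Rational(1, 10), Mul(1, 9)), 4), 2) = Pow(Add(Add(Rational(1, 10), 9), 4), 2) = Pow(Add(Rational(91, 10), 4), 2) = Pow(Rational(131, 10), 2) = Rational(17161, 100)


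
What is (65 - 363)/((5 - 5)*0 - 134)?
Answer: 149/67 ≈ 2.2239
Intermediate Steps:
(65 - 363)/((5 - 5)*0 - 134) = -298/(0*0 - 134) = -298/(0 - 134) = -298/(-134) = -298*(-1/134) = 149/67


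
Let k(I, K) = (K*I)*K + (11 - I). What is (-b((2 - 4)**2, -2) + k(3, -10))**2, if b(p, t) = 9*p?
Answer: 73984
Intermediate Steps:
k(I, K) = 11 - I + I*K**2 (k(I, K) = (I*K)*K + (11 - I) = I*K**2 + (11 - I) = 11 - I + I*K**2)
(-b((2 - 4)**2, -2) + k(3, -10))**2 = (-9*(2 - 4)**2 + (11 - 1*3 + 3*(-10)**2))**2 = (-9*(-2)**2 + (11 - 3 + 3*100))**2 = (-9*4 + (11 - 3 + 300))**2 = (-1*36 + 308)**2 = (-36 + 308)**2 = 272**2 = 73984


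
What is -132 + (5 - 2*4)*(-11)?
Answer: -99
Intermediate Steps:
-132 + (5 - 2*4)*(-11) = -132 + (5 - 8)*(-11) = -132 - 3*(-11) = -132 + 33 = -99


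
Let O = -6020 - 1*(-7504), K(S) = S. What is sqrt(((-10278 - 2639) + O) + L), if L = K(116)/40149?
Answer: I*sqrt(2047703391861)/13383 ≈ 106.93*I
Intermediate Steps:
O = 1484 (O = -6020 + 7504 = 1484)
L = 116/40149 ≈ 0.0028892
sqrt(((-10278 - 2639) + O) + L) = sqrt(((-10278 - 2639) + 1484) + 116/40149) = sqrt((-12917 + 1484) + 116/40149) = sqrt(-11433 + 116/40149) = sqrt(-459023401/40149) = I*sqrt(2047703391861)/13383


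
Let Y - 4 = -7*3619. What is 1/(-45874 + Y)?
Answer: -1/71203 ≈ -1.4044e-5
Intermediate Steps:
Y = -25329 (Y = 4 - 7*3619 = 4 - 25333 = -25329)
1/(-45874 + Y) = 1/(-45874 - 25329) = 1/(-71203) = -1/71203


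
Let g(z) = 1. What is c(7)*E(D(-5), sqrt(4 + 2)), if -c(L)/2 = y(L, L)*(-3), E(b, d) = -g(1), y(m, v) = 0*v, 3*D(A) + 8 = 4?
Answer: 0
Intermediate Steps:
D(A) = -4/3 (D(A) = -8/3 + (1/3)*4 = -8/3 + 4/3 = -4/3)
y(m, v) = 0
E(b, d) = -1 (E(b, d) = -1*1 = -1)
c(L) = 0 (c(L) = -0*(-3) = -2*0 = 0)
c(7)*E(D(-5), sqrt(4 + 2)) = 0*(-1) = 0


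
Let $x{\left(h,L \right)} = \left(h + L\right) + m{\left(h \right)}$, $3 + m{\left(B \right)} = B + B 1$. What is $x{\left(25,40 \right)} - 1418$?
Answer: $-1306$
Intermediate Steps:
$m{\left(B \right)} = -3 + 2 B$ ($m{\left(B \right)} = -3 + \left(B + B 1\right) = -3 + \left(B + B\right) = -3 + 2 B$)
$x{\left(h,L \right)} = -3 + L + 3 h$ ($x{\left(h,L \right)} = \left(h + L\right) + \left(-3 + 2 h\right) = \left(L + h\right) + \left(-3 + 2 h\right) = -3 + L + 3 h$)
$x{\left(25,40 \right)} - 1418 = \left(-3 + 40 + 3 \cdot 25\right) - 1418 = \left(-3 + 40 + 75\right) - 1418 = 112 - 1418 = -1306$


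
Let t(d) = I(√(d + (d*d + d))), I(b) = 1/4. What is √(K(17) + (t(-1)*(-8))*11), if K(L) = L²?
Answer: √267 ≈ 16.340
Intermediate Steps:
I(b) = ¼ (I(b) = 1*(¼) = ¼)
t(d) = ¼
√(K(17) + (t(-1)*(-8))*11) = √(17² + ((¼)*(-8))*11) = √(289 - 2*11) = √(289 - 22) = √267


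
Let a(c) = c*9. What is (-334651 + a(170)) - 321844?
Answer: -654965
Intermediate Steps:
a(c) = 9*c
(-334651 + a(170)) - 321844 = (-334651 + 9*170) - 321844 = (-334651 + 1530) - 321844 = -333121 - 321844 = -654965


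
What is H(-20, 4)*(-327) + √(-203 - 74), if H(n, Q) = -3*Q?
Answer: 3924 + I*√277 ≈ 3924.0 + 16.643*I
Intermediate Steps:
H(-20, 4)*(-327) + √(-203 - 74) = -3*4*(-327) + √(-203 - 74) = -12*(-327) + √(-277) = 3924 + I*√277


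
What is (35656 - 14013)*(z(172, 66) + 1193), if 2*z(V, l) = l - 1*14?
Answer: 26382817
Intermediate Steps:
z(V, l) = -7 + l/2 (z(V, l) = (l - 1*14)/2 = (l - 14)/2 = (-14 + l)/2 = -7 + l/2)
(35656 - 14013)*(z(172, 66) + 1193) = (35656 - 14013)*((-7 + (½)*66) + 1193) = 21643*((-7 + 33) + 1193) = 21643*(26 + 1193) = 21643*1219 = 26382817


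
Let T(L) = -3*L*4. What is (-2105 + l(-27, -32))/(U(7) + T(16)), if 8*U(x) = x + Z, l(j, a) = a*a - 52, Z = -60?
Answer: 9064/1589 ≈ 5.7042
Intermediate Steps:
l(j, a) = -52 + a² (l(j, a) = a² - 52 = -52 + a²)
U(x) = -15/2 + x/8 (U(x) = (x - 60)/8 = (-60 + x)/8 = -15/2 + x/8)
T(L) = -12*L
(-2105 + l(-27, -32))/(U(7) + T(16)) = (-2105 + (-52 + (-32)²))/((-15/2 + (⅛)*7) - 12*16) = (-2105 + (-52 + 1024))/((-15/2 + 7/8) - 192) = (-2105 + 972)/(-53/8 - 192) = -1133/(-1589/8) = -1133*(-8/1589) = 9064/1589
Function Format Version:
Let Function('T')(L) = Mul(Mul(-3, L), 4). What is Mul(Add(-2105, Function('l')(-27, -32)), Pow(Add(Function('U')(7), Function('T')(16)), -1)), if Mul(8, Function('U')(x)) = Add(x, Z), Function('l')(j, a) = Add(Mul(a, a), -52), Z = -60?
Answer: Rational(9064, 1589) ≈ 5.7042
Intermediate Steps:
Function('l')(j, a) = Add(-52, Pow(a, 2)) (Function('l')(j, a) = Add(Pow(a, 2), -52) = Add(-52, Pow(a, 2)))
Function('U')(x) = Add(Rational(-15, 2), Mul(Rational(1, 8), x)) (Function('U')(x) = Mul(Rational(1, 8), Add(x, -60)) = Mul(Rational(1, 8), Add(-60, x)) = Add(Rational(-15, 2), Mul(Rational(1, 8), x)))
Function('T')(L) = Mul(-12, L)
Mul(Add(-2105, Function('l')(-27, -32)), Pow(Add(Function('U')(7), Function('T')(16)), -1)) = Mul(Add(-2105, Add(-52, Pow(-32, 2))), Pow(Add(Add(Rational(-15, 2), Mul(Rational(1, 8), 7)), Mul(-12, 16)), -1)) = Mul(Add(-2105, Add(-52, 1024)), Pow(Add(Add(Rational(-15, 2), Rational(7, 8)), -192), -1)) = Mul(Add(-2105, 972), Pow(Add(Rational(-53, 8), -192), -1)) = Mul(-1133, Pow(Rational(-1589, 8), -1)) = Mul(-1133, Rational(-8, 1589)) = Rational(9064, 1589)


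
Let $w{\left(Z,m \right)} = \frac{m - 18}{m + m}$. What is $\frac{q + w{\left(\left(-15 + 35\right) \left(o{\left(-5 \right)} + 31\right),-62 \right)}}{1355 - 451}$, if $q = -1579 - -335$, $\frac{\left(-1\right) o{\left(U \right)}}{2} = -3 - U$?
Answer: $- \frac{4818}{3503} \approx -1.3754$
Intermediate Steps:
$o{\left(U \right)} = 6 + 2 U$ ($o{\left(U \right)} = - 2 \left(-3 - U\right) = 6 + 2 U$)
$w{\left(Z,m \right)} = \frac{-18 + m}{2 m}$
$q = -1244$ ($q = -1579 + 335 = -1244$)
$\frac{q + w{\left(\left(-15 + 35\right) \left(o{\left(-5 \right)} + 31\right),-62 \right)}}{1355 - 451} = \frac{-1244 + \frac{-18 - 62}{2 \left(-62\right)}}{1355 - 451} = \frac{-1244 + \frac{1}{2} \left(- \frac{1}{62}\right) \left(-80\right)}{904} = \left(-1244 + \frac{20}{31}\right) \frac{1}{904} = \left(- \frac{38544}{31}\right) \frac{1}{904} = - \frac{4818}{3503}$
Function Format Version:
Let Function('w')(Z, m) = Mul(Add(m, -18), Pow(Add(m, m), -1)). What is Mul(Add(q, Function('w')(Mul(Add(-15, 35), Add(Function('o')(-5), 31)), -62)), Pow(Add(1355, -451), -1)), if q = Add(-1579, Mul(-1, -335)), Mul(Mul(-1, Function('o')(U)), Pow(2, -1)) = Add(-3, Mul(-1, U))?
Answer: Rational(-4818, 3503) ≈ -1.3754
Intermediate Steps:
Function('o')(U) = Add(6, Mul(2, U)) (Function('o')(U) = Mul(-2, Add(-3, Mul(-1, U))) = Add(6, Mul(2, U)))
Function('w')(Z, m) = Mul(Rational(1, 2), Pow(m, -1), Add(-18, m)) (Function('w')(Z, m) = Mul(Add(-18, m), Pow(Mul(2, m), -1)) = Mul(Add(-18, m), Mul(Rational(1, 2), Pow(m, -1))) = Mul(Rational(1, 2), Pow(m, -1), Add(-18, m)))
q = -1244 (q = Add(-1579, 335) = -1244)
Mul(Add(q, Function('w')(Mul(Add(-15, 35), Add(Function('o')(-5), 31)), -62)), Pow(Add(1355, -451), -1)) = Mul(Add(-1244, Mul(Rational(1, 2), Pow(-62, -1), Add(-18, -62))), Pow(Add(1355, -451), -1)) = Mul(Add(-1244, Mul(Rational(1, 2), Rational(-1, 62), -80)), Pow(904, -1)) = Mul(Add(-1244, Rational(20, 31)), Rational(1, 904)) = Mul(Rational(-38544, 31), Rational(1, 904)) = Rational(-4818, 3503)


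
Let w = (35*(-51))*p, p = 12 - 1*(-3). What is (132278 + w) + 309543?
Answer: 415046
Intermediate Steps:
p = 15 (p = 12 + 3 = 15)
w = -26775 (w = (35*(-51))*15 = -1785*15 = -26775)
(132278 + w) + 309543 = (132278 - 26775) + 309543 = 105503 + 309543 = 415046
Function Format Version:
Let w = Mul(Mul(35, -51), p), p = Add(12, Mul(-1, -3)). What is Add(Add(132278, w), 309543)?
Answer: 415046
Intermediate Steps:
p = 15 (p = Add(12, 3) = 15)
w = -26775 (w = Mul(Mul(35, -51), 15) = Mul(-1785, 15) = -26775)
Add(Add(132278, w), 309543) = Add(Add(132278, -26775), 309543) = Add(105503, 309543) = 415046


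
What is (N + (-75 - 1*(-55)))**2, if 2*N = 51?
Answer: 121/4 ≈ 30.250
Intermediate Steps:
N = 51/2 (N = (1/2)*51 = 51/2 ≈ 25.500)
(N + (-75 - 1*(-55)))**2 = (51/2 + (-75 - 1*(-55)))**2 = (51/2 + (-75 + 55))**2 = (51/2 - 20)**2 = (11/2)**2 = 121/4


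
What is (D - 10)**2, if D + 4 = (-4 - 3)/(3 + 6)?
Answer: 17689/81 ≈ 218.38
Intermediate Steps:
D = -43/9 (D = -4 + (-4 - 3)/(3 + 6) = -4 - 7/9 = -43/9 ≈ -4.7778)
(D - 10)**2 = (-43/9 - 10)**2 = (-133/9)**2 = 17689/81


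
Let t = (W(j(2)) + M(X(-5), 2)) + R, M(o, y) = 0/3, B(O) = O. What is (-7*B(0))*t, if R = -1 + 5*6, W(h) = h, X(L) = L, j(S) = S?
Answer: 0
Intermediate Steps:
M(o, y) = 0 (M(o, y) = 0*(1/3) = 0)
R = 29 (R = -1 + 30 = 29)
t = 31 (t = (2 + 0) + 29 = 2 + 29 = 31)
(-7*B(0))*t = -7*0*31 = 0*31 = 0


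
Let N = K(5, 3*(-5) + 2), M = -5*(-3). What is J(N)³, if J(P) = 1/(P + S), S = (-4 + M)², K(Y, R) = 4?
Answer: 1/1953125 ≈ 5.1200e-7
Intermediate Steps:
M = 15
N = 4
S = 121 (S = (-4 + 15)² = 11² = 121)
J(P) = 1/(121 + P) (J(P) = 1/(P + 121) = 1/(121 + P))
J(N)³ = (1/(121 + 4))³ = (1/125)³ = 1/1953125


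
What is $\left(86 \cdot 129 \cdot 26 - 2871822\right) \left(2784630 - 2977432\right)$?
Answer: $498080445156$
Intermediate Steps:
$\left(86 \cdot 129 \cdot 26 - 2871822\right) \left(2784630 - 2977432\right) = \left(11094 \cdot 26 - 2871822\right) \left(-192802\right) = \left(288444 - 2871822\right) \left(-192802\right) = \left(-2583378\right) \left(-192802\right) = 498080445156$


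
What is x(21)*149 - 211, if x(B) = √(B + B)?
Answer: -211 + 149*√42 ≈ 754.63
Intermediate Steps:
x(B) = √2*√B (x(B) = √(2*B) = √2*√B)
x(21)*149 - 211 = (√2*√21)*149 - 211 = √42*149 - 211 = 149*√42 - 211 = -211 + 149*√42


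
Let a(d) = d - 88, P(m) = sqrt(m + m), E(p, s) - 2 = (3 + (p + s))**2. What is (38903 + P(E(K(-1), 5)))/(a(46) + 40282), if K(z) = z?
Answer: 38903/40240 + sqrt(102)/40240 ≈ 0.96703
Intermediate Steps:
E(p, s) = 2 + (3 + p + s)**2 (E(p, s) = 2 + (3 + (p + s))**2 = 2 + (3 + p + s)**2)
P(m) = sqrt(2)*sqrt(m) (P(m) = sqrt(2*m) = sqrt(2)*sqrt(m))
a(d) = -88 + d
(38903 + P(E(K(-1), 5)))/(a(46) + 40282) = (38903 + sqrt(2)*sqrt(2 + (3 - 1 + 5)**2))/((-88 + 46) + 40282) = (38903 + sqrt(2)*sqrt(2 + 7**2))/(-42 + 40282) = (38903 + sqrt(2)*sqrt(2 + 49))/40240 = (38903 + sqrt(2)*sqrt(51))*(1/40240) = (38903 + sqrt(102))*(1/40240) = 38903/40240 + sqrt(102)/40240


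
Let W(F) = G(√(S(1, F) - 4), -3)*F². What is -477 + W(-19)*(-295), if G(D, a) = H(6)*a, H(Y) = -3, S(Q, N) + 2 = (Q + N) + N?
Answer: -958932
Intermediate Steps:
S(Q, N) = -2 + Q + 2*N (S(Q, N) = -2 + ((Q + N) + N) = -2 + ((N + Q) + N) = -2 + (Q + 2*N) = -2 + Q + 2*N)
G(D, a) = -3*a
W(F) = 9*F² (W(F) = (-3*(-3))*F² = 9*F²)
-477 + W(-19)*(-295) = -477 + (9*(-19)²)*(-295) = -477 + (9*361)*(-295) = -477 + 3249*(-295) = -477 - 958455 = -958932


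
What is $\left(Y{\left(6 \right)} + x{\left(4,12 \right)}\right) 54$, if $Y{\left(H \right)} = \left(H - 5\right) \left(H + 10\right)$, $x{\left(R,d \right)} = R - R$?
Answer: $864$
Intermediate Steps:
$x{\left(R,d \right)} = 0$
$Y{\left(H \right)} = \left(-5 + H\right) \left(10 + H\right)$
$\left(Y{\left(6 \right)} + x{\left(4,12 \right)}\right) 54 = \left(\left(-50 + 6^{2} + 5 \cdot 6\right) + 0\right) 54 = \left(\left(-50 + 36 + 30\right) + 0\right) 54 = \left(16 + 0\right) 54 = 16 \cdot 54 = 864$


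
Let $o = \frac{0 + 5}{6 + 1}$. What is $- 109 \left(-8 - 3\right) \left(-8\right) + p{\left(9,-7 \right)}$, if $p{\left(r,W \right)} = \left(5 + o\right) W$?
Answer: $-9632$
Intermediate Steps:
$o = \frac{5}{7} \approx 0.71429$
$p{\left(r,W \right)} = \frac{40 W}{7}$ ($p{\left(r,W \right)} = \left(5 + \frac{5}{7}\right) W = \frac{40 W}{7}$)
$- 109 \left(-8 - 3\right) \left(-8\right) + p{\left(9,-7 \right)} = - 109 \left(-8 - 3\right) \left(-8\right) + \frac{40}{7} \left(-7\right) = - 109 \left(-8 - 3\right) \left(-8\right) - 40 = - 109 \left(\left(-11\right) \left(-8\right)\right) - 40 = \left(-109\right) 88 - 40 = -9592 - 40 = -9632$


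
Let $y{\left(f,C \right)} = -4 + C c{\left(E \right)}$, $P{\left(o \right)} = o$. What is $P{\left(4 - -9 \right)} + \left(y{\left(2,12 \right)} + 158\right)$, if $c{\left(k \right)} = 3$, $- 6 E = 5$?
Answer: $203$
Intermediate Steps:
$E = - \frac{5}{6}$ ($E = \left(- \frac{1}{6}\right) 5 = - \frac{5}{6} \approx -0.83333$)
$y{\left(f,C \right)} = -4 + 3 C$ ($y{\left(f,C \right)} = -4 + C 3 = -4 + 3 C$)
$P{\left(4 - -9 \right)} + \left(y{\left(2,12 \right)} + 158\right) = \left(4 - -9\right) + \left(\left(-4 + 3 \cdot 12\right) + 158\right) = \left(4 + 9\right) + \left(\left(-4 + 36\right) + 158\right) = 13 + \left(32 + 158\right) = 13 + 190 = 203$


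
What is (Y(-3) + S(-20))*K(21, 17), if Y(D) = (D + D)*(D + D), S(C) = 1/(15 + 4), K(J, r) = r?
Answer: 11645/19 ≈ 612.89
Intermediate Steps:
S(C) = 1/19
Y(D) = 4*D² (Y(D) = (2*D)*(2*D) = 4*D²)
(Y(-3) + S(-20))*K(21, 17) = (4*(-3)² + 1/19)*17 = (4*9 + 1/19)*17 = (36 + 1/19)*17 = (685/19)*17 = 11645/19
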